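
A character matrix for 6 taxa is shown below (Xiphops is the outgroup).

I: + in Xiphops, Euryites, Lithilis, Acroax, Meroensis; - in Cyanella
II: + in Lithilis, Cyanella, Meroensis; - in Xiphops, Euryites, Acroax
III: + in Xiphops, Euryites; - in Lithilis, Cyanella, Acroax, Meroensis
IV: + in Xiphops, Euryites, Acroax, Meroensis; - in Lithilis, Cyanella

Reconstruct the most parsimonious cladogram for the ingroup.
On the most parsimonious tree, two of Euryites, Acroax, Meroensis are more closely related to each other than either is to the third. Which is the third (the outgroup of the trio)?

Character polarity is set by the outgroup: the derived state is whichever differs from the outgroup's state, so for I, III, IV the derived state is '-', and for the remaining characters it is '+'.
I (derived state '-') is unique to Cyanella (autapomorphy; uninformative for grouping).
Only Cyanella, Lithilis, and Meroensis show the derived state '+' for II, supporting them as a clade.
III (derived state '-') is shared by Acroax, Cyanella, Lithilis, and Meroensis — a synapomorphy uniting that clade.
IV: derived state '-' in Cyanella and Lithilis only — synapomorphy for {Cyanella, Lithilis}.
Most parsimonious ingroup topology: (Euryites,(((Lithilis,Cyanella),Meroensis),Acroax)).
Acroax and Meroensis share a more recent common ancestor with each other than either does with Euryites, so Euryites is the least closely related of the three.

Euryites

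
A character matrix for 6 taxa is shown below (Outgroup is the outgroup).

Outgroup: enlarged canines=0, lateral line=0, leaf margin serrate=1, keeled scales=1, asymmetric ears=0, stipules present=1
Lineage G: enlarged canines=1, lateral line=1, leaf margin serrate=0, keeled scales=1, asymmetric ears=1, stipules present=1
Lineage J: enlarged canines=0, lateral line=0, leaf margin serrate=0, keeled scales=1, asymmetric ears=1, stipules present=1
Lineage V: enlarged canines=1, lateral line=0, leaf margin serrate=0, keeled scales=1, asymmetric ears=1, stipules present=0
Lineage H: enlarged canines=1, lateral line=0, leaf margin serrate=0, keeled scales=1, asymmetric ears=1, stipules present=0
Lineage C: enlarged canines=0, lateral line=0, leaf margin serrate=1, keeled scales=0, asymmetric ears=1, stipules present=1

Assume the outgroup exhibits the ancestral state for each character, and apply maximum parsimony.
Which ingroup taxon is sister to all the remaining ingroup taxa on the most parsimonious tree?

Lineage C

Character polarity is set by the outgroup: the derived state is whichever differs from the outgroup's state, so for leaf margin serrate, keeled scales, stipules present the derived state is '0', and for the remaining characters it is '1'.
enlarged canines: derived state '1' in Lineage G, Lineage H, and Lineage V only — synapomorphy for {Lineage G, Lineage H, Lineage V}.
lateral line (derived state '1') is unique to Lineage G (autapomorphy; uninformative for grouping).
Only Lineage G, Lineage H, Lineage J, and Lineage V show the derived state '0' for leaf margin serrate, supporting them as a clade.
keeled scales (derived state '0') is unique to Lineage C (autapomorphy; uninformative for grouping).
All ingroup taxa share the derived state '1' for asymmetric ears; it defines the ingroup but does not resolve relationships within it.
stipules present: derived state '0' in Lineage H and Lineage V only — synapomorphy for {Lineage H, Lineage V}.
Most parsimonious ingroup topology: (((Lineage G,(Lineage V,Lineage H)),Lineage J),Lineage C).
Lineage C is sister to the clade containing all other ingroup taxa, so it is the earliest-diverging (most basal) ingroup lineage.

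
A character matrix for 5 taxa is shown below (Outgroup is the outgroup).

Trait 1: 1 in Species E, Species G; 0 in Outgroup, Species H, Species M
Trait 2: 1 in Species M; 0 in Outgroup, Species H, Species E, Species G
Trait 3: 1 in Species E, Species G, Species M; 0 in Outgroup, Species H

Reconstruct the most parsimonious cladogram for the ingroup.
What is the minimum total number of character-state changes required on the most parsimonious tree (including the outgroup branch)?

3

The outgroup has state '0' for every character, so '1' is the derived state throughout.
Trait 1: derived state '1' in Species E and Species G only — synapomorphy for {Species E, Species G}.
Trait 2 (derived state '1') is unique to Species M (autapomorphy; uninformative for grouping).
Trait 3: derived state '1' in Species E, Species G, and Species M only — synapomorphy for {Species E, Species G, Species M}.
Most parsimonious ingroup topology: (Species H,((Species G,Species E),Species M)).
Changes per character on this tree: Trait 1: 1; Trait 2: 1; Trait 3: 1.
Total = 3.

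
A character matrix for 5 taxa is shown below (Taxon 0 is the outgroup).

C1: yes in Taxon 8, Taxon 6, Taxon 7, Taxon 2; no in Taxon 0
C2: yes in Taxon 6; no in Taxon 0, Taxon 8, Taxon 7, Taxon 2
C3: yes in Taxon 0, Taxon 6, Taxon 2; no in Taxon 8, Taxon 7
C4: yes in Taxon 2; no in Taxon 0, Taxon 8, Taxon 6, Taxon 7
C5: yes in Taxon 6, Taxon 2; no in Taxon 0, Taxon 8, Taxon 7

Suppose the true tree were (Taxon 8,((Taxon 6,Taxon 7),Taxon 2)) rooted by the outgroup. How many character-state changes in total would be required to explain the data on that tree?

Map each character onto (Taxon 8,((Taxon 6,Taxon 7),Taxon 2)) (rooted by Taxon 0) and count the minimum state changes it requires (Fitch parsimony):
C1: 1; C2: 1; C3: 2; C4: 1; C5: 2.
Total tree length = 7.

7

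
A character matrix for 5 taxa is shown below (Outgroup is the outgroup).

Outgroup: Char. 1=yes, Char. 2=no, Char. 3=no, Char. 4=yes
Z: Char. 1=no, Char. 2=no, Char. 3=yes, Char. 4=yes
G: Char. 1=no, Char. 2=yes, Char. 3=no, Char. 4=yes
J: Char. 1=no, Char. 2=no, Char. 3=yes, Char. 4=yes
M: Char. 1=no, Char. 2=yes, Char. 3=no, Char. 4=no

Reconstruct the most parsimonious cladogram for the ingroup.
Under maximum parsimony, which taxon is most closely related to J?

Z

Character polarity is set by the outgroup: the derived state is whichever differs from the outgroup's state, so for Char. 1, Char. 4 the derived state is 'no', and for the remaining characters it is 'yes'.
Char. 1 (derived state 'no') is shared by all ingroup taxa — unites the whole ingroup.
Only G and M show the derived state 'yes' for Char. 2, supporting them as a clade.
Only J and Z show the derived state 'yes' for Char. 3, supporting them as a clade.
Char. 4: derived state 'no' in M only — an autapomorphy, so it tells us nothing about relationships among taxa.
Most parsimonious ingroup topology: ((Z,J),(G,M)).
J and Z form a cherry on this tree, so they are sister taxa.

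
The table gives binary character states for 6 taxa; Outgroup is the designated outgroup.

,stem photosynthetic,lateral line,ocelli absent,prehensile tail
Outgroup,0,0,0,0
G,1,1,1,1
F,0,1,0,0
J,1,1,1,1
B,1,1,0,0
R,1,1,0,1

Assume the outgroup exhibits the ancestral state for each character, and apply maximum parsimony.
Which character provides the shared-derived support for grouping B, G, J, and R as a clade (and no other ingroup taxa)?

The outgroup has state '0' for every character, so '1' is the derived state throughout.
stem photosynthetic: derived state '1' in B, G, J, and R only — synapomorphy for {B, G, J, R}.
All ingroup taxa share the derived state '1' for lateral line; it defines the ingroup but does not resolve relationships within it.
Only G and J show the derived state '1' for ocelli absent, supporting them as a clade.
Only G, J, and R show the derived state '1' for prehensile tail, supporting them as a clade.
Most parsimonious ingroup topology: ((((G,J),R),B),F).
The clade {B, G, J, R} is supported by stem photosynthetic: its derived state '1' occurs in exactly those taxa and in no other taxon (including the outgroup).

stem photosynthetic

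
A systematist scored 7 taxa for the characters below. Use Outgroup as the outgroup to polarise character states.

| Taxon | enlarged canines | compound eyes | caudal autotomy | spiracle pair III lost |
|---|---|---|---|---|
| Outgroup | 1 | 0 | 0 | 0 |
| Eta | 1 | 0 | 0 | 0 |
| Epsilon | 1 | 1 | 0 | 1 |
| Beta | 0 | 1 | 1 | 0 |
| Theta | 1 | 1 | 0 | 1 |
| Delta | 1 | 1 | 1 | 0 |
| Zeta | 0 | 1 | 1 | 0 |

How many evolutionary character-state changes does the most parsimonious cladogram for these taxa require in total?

4

Character polarity is set by the outgroup: the derived state is whichever differs from the outgroup's state, so for enlarged canines the derived state is '0', and for the remaining characters it is '1'.
Only Beta and Zeta show the derived state '0' for enlarged canines, supporting them as a clade.
compound eyes (derived state '1') is shared by Beta, Delta, Epsilon, Theta, and Zeta — a synapomorphy uniting that clade.
Only Beta, Delta, and Zeta show the derived state '1' for caudal autotomy, supporting them as a clade.
spiracle pair III lost (derived state '1') is shared by Epsilon and Theta — a synapomorphy uniting that clade.
Most parsimonious ingroup topology: ((((Beta,Zeta),Delta),(Theta,Epsilon)),Eta).
Changes per character on this tree: enlarged canines: 1; compound eyes: 1; caudal autotomy: 1; spiracle pair III lost: 1.
Total = 4.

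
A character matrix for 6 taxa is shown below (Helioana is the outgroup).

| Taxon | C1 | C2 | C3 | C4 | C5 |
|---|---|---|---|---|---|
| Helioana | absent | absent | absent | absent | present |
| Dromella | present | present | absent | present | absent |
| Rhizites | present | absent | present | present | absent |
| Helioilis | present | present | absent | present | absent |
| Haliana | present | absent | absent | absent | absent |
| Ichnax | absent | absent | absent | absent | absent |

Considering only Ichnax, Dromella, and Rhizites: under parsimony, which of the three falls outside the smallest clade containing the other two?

Character polarity is set by the outgroup: the derived state is whichever differs from the outgroup's state, so for C5 the derived state is 'absent', and for the remaining characters it is 'present'.
Only Dromella, Haliana, Helioilis, and Rhizites show the derived state 'present' for C1, supporting them as a clade.
C2 (derived state 'present') is shared by Dromella and Helioilis — a synapomorphy uniting that clade.
C3: derived state 'present' in Rhizites only — an autapomorphy, so it tells us nothing about relationships among taxa.
C4: derived state 'present' in Dromella, Helioilis, and Rhizites only — synapomorphy for {Dromella, Helioilis, Rhizites}.
C5 (derived state 'absent') is shared by all ingroup taxa — unites the whole ingroup.
Most parsimonious ingroup topology: ((((Dromella,Helioilis),Rhizites),Haliana),Ichnax).
Rhizites and Dromella share a more recent common ancestor with each other than either does with Ichnax, so Ichnax is the least closely related of the three.

Ichnax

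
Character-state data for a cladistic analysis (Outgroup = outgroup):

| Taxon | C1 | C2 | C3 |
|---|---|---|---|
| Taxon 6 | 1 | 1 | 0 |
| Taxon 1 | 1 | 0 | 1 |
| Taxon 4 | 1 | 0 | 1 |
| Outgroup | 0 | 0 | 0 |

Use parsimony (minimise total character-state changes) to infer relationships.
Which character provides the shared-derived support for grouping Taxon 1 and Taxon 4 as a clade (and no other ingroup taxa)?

C3

The outgroup has state '0' for every character, so '1' is the derived state throughout.
All ingroup taxa share the derived state '1' for C1; it defines the ingroup but does not resolve relationships within it.
C2: derived state '1' in Taxon 6 only — an autapomorphy, so it tells us nothing about relationships among taxa.
Only Taxon 1 and Taxon 4 show the derived state '1' for C3, supporting them as a clade.
Most parsimonious ingroup topology: (Taxon 6,(Taxon 1,Taxon 4)).
The clade {Taxon 1, Taxon 4} is supported by C3: its derived state '1' occurs in exactly those taxa and in no other taxon (including the outgroup).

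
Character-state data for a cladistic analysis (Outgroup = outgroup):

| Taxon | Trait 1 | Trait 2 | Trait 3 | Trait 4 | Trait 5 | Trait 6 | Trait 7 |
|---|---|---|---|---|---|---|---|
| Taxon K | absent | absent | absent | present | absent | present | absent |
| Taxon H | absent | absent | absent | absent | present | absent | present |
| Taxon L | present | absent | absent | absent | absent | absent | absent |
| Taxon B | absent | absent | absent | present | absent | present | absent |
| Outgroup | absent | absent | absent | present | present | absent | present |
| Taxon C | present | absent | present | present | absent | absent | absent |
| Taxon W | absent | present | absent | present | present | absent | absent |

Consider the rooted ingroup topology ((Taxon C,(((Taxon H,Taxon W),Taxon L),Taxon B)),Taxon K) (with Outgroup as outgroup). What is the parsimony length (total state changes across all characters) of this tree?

12

Map each character onto ((Taxon C,(((Taxon H,Taxon W),Taxon L),Taxon B)),Taxon K) (rooted by Outgroup) and count the minimum state changes it requires (Fitch parsimony):
Trait 1: 2; Trait 2: 1; Trait 3: 1; Trait 4: 2; Trait 5: 2; Trait 6: 2; Trait 7: 2.
Total tree length = 12.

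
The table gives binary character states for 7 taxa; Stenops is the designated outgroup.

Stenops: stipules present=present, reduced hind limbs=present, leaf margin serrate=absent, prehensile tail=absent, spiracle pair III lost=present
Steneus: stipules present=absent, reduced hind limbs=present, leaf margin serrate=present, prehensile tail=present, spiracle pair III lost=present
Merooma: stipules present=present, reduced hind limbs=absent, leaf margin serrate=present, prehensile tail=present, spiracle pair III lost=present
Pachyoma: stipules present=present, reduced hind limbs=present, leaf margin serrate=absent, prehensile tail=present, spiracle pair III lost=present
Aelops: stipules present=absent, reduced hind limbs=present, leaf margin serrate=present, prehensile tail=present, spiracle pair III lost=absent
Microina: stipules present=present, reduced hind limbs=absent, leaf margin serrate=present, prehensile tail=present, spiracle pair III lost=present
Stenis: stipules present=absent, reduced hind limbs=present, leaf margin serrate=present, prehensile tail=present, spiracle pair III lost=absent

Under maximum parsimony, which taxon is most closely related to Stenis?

Character polarity is set by the outgroup: the derived state is whichever differs from the outgroup's state, so for stipules present, reduced hind limbs, spiracle pair III lost the derived state is 'absent', and for the remaining characters it is 'present'.
Only Aelops, Steneus, and Stenis show the derived state 'absent' for stipules present, supporting them as a clade.
reduced hind limbs (derived state 'absent') is shared by Merooma and Microina — a synapomorphy uniting that clade.
leaf margin serrate: derived state 'present' in Aelops, Merooma, Microina, Steneus, and Stenis only — synapomorphy for {Aelops, Merooma, Microina, Steneus, Stenis}.
All ingroup taxa share the derived state 'present' for prehensile tail; it defines the ingroup but does not resolve relationships within it.
Only Aelops and Stenis show the derived state 'absent' for spiracle pair III lost, supporting them as a clade.
Most parsimonious ingroup topology: (((Merooma,Microina),((Aelops,Stenis),Steneus)),Pachyoma).
Stenis and Aelops form a cherry on this tree, so they are sister taxa.

Aelops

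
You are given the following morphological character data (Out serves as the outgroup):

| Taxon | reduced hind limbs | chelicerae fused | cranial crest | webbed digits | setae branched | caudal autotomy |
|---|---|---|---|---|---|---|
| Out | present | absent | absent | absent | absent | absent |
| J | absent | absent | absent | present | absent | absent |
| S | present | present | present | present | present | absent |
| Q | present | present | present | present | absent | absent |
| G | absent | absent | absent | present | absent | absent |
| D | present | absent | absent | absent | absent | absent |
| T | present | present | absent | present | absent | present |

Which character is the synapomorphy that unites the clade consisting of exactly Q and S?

cranial crest

Character polarity is set by the outgroup: the derived state is whichever differs from the outgroup's state, so for reduced hind limbs the derived state is 'absent', and for the remaining characters it is 'present'.
reduced hind limbs (derived state 'absent') is shared by G and J — a synapomorphy uniting that clade.
chelicerae fused: derived state 'present' in Q, S, and T only — synapomorphy for {Q, S, T}.
cranial crest (derived state 'present') is shared by Q and S — a synapomorphy uniting that clade.
webbed digits (derived state 'present') is shared by G, J, Q, S, and T — a synapomorphy uniting that clade.
setae branched: derived state 'present' in S only — an autapomorphy, so it tells us nothing about relationships among taxa.
caudal autotomy (derived state 'present') is unique to T (autapomorphy; uninformative for grouping).
Most parsimonious ingroup topology: (((J,G),((S,Q),T)),D).
The clade {Q, S} is supported by cranial crest: its derived state 'present' occurs in exactly those taxa and in no other taxon (including the outgroup).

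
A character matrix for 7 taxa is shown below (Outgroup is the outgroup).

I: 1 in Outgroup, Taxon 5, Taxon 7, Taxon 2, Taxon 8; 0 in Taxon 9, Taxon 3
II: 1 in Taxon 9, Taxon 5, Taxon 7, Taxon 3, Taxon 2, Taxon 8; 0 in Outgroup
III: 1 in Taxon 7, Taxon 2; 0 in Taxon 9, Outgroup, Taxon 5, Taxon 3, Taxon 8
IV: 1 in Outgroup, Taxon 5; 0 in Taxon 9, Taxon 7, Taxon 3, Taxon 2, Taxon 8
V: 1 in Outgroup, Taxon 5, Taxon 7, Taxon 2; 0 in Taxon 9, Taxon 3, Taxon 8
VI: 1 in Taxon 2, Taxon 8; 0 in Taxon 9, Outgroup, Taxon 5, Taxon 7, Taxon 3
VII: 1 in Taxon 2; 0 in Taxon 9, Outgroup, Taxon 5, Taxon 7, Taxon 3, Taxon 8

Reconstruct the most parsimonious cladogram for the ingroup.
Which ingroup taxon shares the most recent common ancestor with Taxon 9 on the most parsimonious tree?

Character polarity is set by the outgroup: the derived state is whichever differs from the outgroup's state, so for I, IV, V the derived state is '0', and for the remaining characters it is '1'.
I: derived state '0' in Taxon 3 and Taxon 9 only — synapomorphy for {Taxon 3, Taxon 9}.
II (derived state '1') is shared by all ingroup taxa — unites the whole ingroup.
III: derived state '1' in Taxon 2 and Taxon 7 only — synapomorphy for {Taxon 2, Taxon 7}.
IV: derived state '0' in Taxon 2, Taxon 3, Taxon 7, Taxon 8, and Taxon 9 only — synapomorphy for {Taxon 2, Taxon 3, Taxon 7, Taxon 8, Taxon 9}.
Only Taxon 3, Taxon 8, and Taxon 9 show the derived state '0' for V, supporting them as a clade.
VI groups Taxon 2 and Taxon 8, which is incompatible with the clades supported by the remaining characters; treating it as convergent (homoplasy) costs fewer steps than any alternative tree.
VII (derived state '1') is unique to Taxon 2 (autapomorphy; uninformative for grouping).
Most parsimonious ingroup topology: (Taxon 5,(((Taxon 9,Taxon 3),Taxon 8),(Taxon 2,Taxon 7))).
Taxon 9 and Taxon 3 form a cherry on this tree, so they are sister taxa.

Taxon 3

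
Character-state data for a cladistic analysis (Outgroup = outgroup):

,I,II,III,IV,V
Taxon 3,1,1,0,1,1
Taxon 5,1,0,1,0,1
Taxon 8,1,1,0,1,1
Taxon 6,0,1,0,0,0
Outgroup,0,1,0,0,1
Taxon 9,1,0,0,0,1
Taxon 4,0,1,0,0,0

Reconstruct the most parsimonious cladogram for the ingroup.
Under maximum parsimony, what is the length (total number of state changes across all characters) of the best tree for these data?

5

Character polarity is set by the outgroup: the derived state is whichever differs from the outgroup's state, so for II, V the derived state is '0', and for the remaining characters it is '1'.
I: derived state '1' in Taxon 3, Taxon 5, Taxon 8, and Taxon 9 only — synapomorphy for {Taxon 3, Taxon 5, Taxon 8, Taxon 9}.
Only Taxon 5 and Taxon 9 show the derived state '0' for II, supporting them as a clade.
III: derived state '1' in Taxon 5 only — an autapomorphy, so it tells us nothing about relationships among taxa.
Only Taxon 3 and Taxon 8 show the derived state '1' for IV, supporting them as a clade.
Only Taxon 4 and Taxon 6 show the derived state '0' for V, supporting them as a clade.
Most parsimonious ingroup topology: ((Taxon 4,Taxon 6),((Taxon 3,Taxon 8),(Taxon 9,Taxon 5))).
Changes per character on this tree: I: 1; II: 1; III: 1; IV: 1; V: 1.
Total = 5.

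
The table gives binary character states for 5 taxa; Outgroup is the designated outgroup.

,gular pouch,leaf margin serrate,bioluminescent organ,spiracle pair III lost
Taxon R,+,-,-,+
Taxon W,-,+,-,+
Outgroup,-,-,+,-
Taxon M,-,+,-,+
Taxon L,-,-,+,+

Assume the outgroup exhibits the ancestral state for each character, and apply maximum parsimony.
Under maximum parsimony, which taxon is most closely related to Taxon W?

Taxon M

Character polarity is set by the outgroup: the derived state is whichever differs from the outgroup's state, so for bioluminescent organ the derived state is '-', and for the remaining characters it is '+'.
gular pouch: derived state '+' in Taxon R only — an autapomorphy, so it tells us nothing about relationships among taxa.
Only Taxon M and Taxon W show the derived state '+' for leaf margin serrate, supporting them as a clade.
bioluminescent organ: derived state '-' in Taxon M, Taxon R, and Taxon W only — synapomorphy for {Taxon M, Taxon R, Taxon W}.
All ingroup taxa share the derived state '+' for spiracle pair III lost; it defines the ingroup but does not resolve relationships within it.
Most parsimonious ingroup topology: ((Taxon R,(Taxon W,Taxon M)),Taxon L).
Taxon W and Taxon M form a cherry on this tree, so they are sister taxa.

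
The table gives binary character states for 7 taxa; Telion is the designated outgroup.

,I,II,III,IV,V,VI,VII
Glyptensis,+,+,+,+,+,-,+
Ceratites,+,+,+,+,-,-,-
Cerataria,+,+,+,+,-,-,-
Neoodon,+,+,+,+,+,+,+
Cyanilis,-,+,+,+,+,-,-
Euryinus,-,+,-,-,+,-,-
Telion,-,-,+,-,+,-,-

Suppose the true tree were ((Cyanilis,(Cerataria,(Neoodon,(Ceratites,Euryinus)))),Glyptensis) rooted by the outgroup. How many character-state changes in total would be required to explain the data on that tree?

Map each character onto ((Cyanilis,(Cerataria,(Neoodon,(Ceratites,Euryinus)))),Glyptensis) (rooted by Telion) and count the minimum state changes it requires (Fitch parsimony):
I: 3; II: 1; III: 1; IV: 2; V: 2; VI: 1; VII: 2.
Total tree length = 12.

12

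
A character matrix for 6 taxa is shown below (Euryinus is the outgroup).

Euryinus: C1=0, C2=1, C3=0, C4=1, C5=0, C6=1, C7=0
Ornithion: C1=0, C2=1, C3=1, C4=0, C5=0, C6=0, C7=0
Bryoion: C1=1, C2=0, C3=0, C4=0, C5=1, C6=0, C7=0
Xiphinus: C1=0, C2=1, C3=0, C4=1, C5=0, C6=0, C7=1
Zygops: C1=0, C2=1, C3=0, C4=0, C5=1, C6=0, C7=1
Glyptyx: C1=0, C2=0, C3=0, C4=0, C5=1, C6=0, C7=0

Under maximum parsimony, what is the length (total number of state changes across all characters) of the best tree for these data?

Character polarity is set by the outgroup: the derived state is whichever differs from the outgroup's state, so for C2, C4, C6 the derived state is '0', and for the remaining characters it is '1'.
C1: derived state '1' in Bryoion only — an autapomorphy, so it tells us nothing about relationships among taxa.
C2 (derived state '0') is shared by Bryoion and Glyptyx — a synapomorphy uniting that clade.
C3 (derived state '1') is unique to Ornithion (autapomorphy; uninformative for grouping).
Only Bryoion, Glyptyx, Ornithion, and Zygops show the derived state '0' for C4, supporting them as a clade.
Only Bryoion, Glyptyx, and Zygops show the derived state '1' for C5, supporting them as a clade.
All ingroup taxa share the derived state '0' for C6; it defines the ingroup but does not resolve relationships within it.
C7 (state '1') occurs in Xiphinus and Zygops but conflicts with the nesting implied by the other characters — most parsimoniously interpreted as homoplasy.
Most parsimonious ingroup topology: ((Ornithion,((Bryoion,Glyptyx),Zygops)),Xiphinus).
Changes per character on this tree: C1: 1; C2: 1; C3: 1; C4: 1; C5: 1; C6: 1; C7: 2.
Total = 8.

8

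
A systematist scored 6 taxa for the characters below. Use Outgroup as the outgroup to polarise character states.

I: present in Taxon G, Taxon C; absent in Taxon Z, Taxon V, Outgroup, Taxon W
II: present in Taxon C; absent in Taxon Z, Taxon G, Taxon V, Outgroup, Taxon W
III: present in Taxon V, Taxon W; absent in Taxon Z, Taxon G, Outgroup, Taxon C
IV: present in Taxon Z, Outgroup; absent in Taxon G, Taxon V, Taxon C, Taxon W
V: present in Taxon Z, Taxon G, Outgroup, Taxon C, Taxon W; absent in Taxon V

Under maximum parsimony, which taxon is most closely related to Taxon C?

Character polarity is set by the outgroup: the derived state is whichever differs from the outgroup's state, so for IV, V the derived state is 'absent', and for the remaining characters it is 'present'.
I: derived state 'present' in Taxon C and Taxon G only — synapomorphy for {Taxon C, Taxon G}.
II: derived state 'present' in Taxon C only — an autapomorphy, so it tells us nothing about relationships among taxa.
Only Taxon V and Taxon W show the derived state 'present' for III, supporting them as a clade.
Only Taxon C, Taxon G, Taxon V, and Taxon W show the derived state 'absent' for IV, supporting them as a clade.
V: derived state 'absent' in Taxon V only — an autapomorphy, so it tells us nothing about relationships among taxa.
Most parsimonious ingroup topology: (Taxon Z,((Taxon G,Taxon C),(Taxon V,Taxon W))).
Taxon C and Taxon G form a cherry on this tree, so they are sister taxa.

Taxon G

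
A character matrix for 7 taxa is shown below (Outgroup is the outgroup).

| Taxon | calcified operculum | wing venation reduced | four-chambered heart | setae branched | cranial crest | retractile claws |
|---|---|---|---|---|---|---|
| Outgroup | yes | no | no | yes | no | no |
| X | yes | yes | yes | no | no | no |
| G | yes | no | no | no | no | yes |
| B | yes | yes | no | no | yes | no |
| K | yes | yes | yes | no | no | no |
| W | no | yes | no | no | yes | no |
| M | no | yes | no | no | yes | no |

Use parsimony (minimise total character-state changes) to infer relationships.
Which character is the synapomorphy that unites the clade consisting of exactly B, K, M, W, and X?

wing venation reduced

Character polarity is set by the outgroup: the derived state is whichever differs from the outgroup's state, so for calcified operculum, setae branched the derived state is 'no', and for the remaining characters it is 'yes'.
calcified operculum (derived state 'no') is shared by M and W — a synapomorphy uniting that clade.
Only B, K, M, W, and X show the derived state 'yes' for wing venation reduced, supporting them as a clade.
Only K and X show the derived state 'yes' for four-chambered heart, supporting them as a clade.
All ingroup taxa share the derived state 'no' for setae branched; it defines the ingroup but does not resolve relationships within it.
Only B, M, and W show the derived state 'yes' for cranial crest, supporting them as a clade.
retractile claws (derived state 'yes') is unique to G (autapomorphy; uninformative for grouping).
Most parsimonious ingroup topology: (((X,K),(B,(W,M))),G).
The clade {B, K, M, W, X} is supported by wing venation reduced: its derived state 'yes' occurs in exactly those taxa and in no other taxon (including the outgroup).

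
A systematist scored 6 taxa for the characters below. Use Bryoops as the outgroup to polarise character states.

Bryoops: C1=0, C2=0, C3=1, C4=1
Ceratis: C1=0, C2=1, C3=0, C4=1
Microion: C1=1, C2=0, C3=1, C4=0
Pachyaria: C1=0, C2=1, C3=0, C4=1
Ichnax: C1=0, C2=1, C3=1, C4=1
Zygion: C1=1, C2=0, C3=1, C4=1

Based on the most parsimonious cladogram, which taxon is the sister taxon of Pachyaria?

Ceratis

Character polarity is set by the outgroup: the derived state is whichever differs from the outgroup's state, so for C3, C4 the derived state is '0', and for the remaining characters it is '1'.
C1 (derived state '1') is shared by Microion and Zygion — a synapomorphy uniting that clade.
Only Ceratis, Ichnax, and Pachyaria show the derived state '1' for C2, supporting them as a clade.
C3: derived state '0' in Ceratis and Pachyaria only — synapomorphy for {Ceratis, Pachyaria}.
C4 (derived state '0') is unique to Microion (autapomorphy; uninformative for grouping).
Most parsimonious ingroup topology: (((Ceratis,Pachyaria),Ichnax),(Microion,Zygion)).
Pachyaria and Ceratis form a cherry on this tree, so they are sister taxa.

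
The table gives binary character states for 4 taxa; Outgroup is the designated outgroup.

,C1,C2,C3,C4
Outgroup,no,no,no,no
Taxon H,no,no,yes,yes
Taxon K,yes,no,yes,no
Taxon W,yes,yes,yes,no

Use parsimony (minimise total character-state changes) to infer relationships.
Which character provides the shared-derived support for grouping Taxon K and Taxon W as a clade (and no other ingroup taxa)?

The outgroup has state 'no' for every character, so 'yes' is the derived state throughout.
C1: derived state 'yes' in Taxon K and Taxon W only — synapomorphy for {Taxon K, Taxon W}.
C2: derived state 'yes' in Taxon W only — an autapomorphy, so it tells us nothing about relationships among taxa.
All ingroup taxa share the derived state 'yes' for C3; it defines the ingroup but does not resolve relationships within it.
C4 (derived state 'yes') is unique to Taxon H (autapomorphy; uninformative for grouping).
Most parsimonious ingroup topology: (Taxon H,(Taxon K,Taxon W)).
The clade {Taxon K, Taxon W} is supported by C1: its derived state 'yes' occurs in exactly those taxa and in no other taxon (including the outgroup).

C1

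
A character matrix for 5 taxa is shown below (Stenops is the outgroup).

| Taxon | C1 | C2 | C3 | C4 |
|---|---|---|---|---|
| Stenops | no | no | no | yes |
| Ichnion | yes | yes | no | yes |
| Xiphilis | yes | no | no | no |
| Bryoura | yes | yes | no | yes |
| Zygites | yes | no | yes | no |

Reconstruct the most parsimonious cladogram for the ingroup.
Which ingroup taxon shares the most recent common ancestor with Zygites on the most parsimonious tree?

Xiphilis

Character polarity is set by the outgroup: the derived state is whichever differs from the outgroup's state, so for C4 the derived state is 'no', and for the remaining characters it is 'yes'.
C1 (derived state 'yes') is shared by all ingroup taxa — unites the whole ingroup.
Only Bryoura and Ichnion show the derived state 'yes' for C2, supporting them as a clade.
C3: derived state 'yes' in Zygites only — an autapomorphy, so it tells us nothing about relationships among taxa.
C4: derived state 'no' in Xiphilis and Zygites only — synapomorphy for {Xiphilis, Zygites}.
Most parsimonious ingroup topology: ((Ichnion,Bryoura),(Xiphilis,Zygites)).
Zygites and Xiphilis form a cherry on this tree, so they are sister taxa.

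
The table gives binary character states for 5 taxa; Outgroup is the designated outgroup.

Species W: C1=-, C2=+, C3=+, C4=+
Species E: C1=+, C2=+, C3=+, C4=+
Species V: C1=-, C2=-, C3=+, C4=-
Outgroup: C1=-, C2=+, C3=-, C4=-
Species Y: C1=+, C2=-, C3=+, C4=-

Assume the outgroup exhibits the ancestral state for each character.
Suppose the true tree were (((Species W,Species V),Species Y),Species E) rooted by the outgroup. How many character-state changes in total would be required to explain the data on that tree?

Map each character onto (((Species W,Species V),Species Y),Species E) (rooted by Outgroup) and count the minimum state changes it requires (Fitch parsimony):
C1: 2; C2: 2; C3: 1; C4: 2.
Total tree length = 7.

7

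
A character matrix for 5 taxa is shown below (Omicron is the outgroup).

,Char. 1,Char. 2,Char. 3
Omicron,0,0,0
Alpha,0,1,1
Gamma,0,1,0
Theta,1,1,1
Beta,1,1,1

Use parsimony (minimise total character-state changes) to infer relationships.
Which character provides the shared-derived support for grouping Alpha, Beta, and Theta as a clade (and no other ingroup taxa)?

The outgroup has state '0' for every character, so '1' is the derived state throughout.
Only Beta and Theta show the derived state '1' for Char. 1, supporting them as a clade.
Char. 2 (derived state '1') is shared by all ingroup taxa — unites the whole ingroup.
Only Alpha, Beta, and Theta show the derived state '1' for Char. 3, supporting them as a clade.
Most parsimonious ingroup topology: ((Alpha,(Theta,Beta)),Gamma).
The clade {Alpha, Beta, Theta} is supported by Char. 3: its derived state '1' occurs in exactly those taxa and in no other taxon (including the outgroup).

Char. 3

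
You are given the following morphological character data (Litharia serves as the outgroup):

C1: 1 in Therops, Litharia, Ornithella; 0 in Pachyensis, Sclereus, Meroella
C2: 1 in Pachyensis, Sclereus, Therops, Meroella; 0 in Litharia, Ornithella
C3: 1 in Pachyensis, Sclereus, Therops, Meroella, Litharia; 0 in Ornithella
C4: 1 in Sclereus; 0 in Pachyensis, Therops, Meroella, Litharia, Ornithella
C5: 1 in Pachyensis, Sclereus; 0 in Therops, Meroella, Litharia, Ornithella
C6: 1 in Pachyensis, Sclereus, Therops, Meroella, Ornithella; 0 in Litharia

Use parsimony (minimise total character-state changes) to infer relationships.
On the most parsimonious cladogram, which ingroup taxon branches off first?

Ornithella

Character polarity is set by the outgroup: the derived state is whichever differs from the outgroup's state, so for C1, C3 the derived state is '0', and for the remaining characters it is '1'.
Only Meroella, Pachyensis, and Sclereus show the derived state '0' for C1, supporting them as a clade.
Only Meroella, Pachyensis, Sclereus, and Therops show the derived state '1' for C2, supporting them as a clade.
C3 (derived state '0') is unique to Ornithella (autapomorphy; uninformative for grouping).
C4 (derived state '1') is unique to Sclereus (autapomorphy; uninformative for grouping).
C5: derived state '1' in Pachyensis and Sclereus only — synapomorphy for {Pachyensis, Sclereus}.
All ingroup taxa share the derived state '1' for C6; it defines the ingroup but does not resolve relationships within it.
Most parsimonious ingroup topology: ((((Pachyensis,Sclereus),Meroella),Therops),Ornithella).
Ornithella is sister to the clade containing all other ingroup taxa, so it is the earliest-diverging (most basal) ingroup lineage.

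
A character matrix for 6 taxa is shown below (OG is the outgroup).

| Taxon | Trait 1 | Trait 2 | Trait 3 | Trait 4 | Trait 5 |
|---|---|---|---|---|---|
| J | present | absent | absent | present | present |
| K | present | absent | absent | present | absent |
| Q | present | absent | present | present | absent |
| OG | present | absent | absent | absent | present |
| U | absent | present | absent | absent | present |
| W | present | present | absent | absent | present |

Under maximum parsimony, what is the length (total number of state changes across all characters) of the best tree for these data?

Character polarity is set by the outgroup: the derived state is whichever differs from the outgroup's state, so for Trait 1, Trait 5 the derived state is 'absent', and for the remaining characters it is 'present'.
Trait 1 (derived state 'absent') is unique to U (autapomorphy; uninformative for grouping).
Only U and W show the derived state 'present' for Trait 2, supporting them as a clade.
Trait 3: derived state 'present' in Q only — an autapomorphy, so it tells us nothing about relationships among taxa.
Trait 4: derived state 'present' in J, K, and Q only — synapomorphy for {J, K, Q}.
Only K and Q show the derived state 'absent' for Trait 5, supporting them as a clade.
Most parsimonious ingroup topology: (((K,Q),J),(W,U)).
Changes per character on this tree: Trait 1: 1; Trait 2: 1; Trait 3: 1; Trait 4: 1; Trait 5: 1.
Total = 5.

5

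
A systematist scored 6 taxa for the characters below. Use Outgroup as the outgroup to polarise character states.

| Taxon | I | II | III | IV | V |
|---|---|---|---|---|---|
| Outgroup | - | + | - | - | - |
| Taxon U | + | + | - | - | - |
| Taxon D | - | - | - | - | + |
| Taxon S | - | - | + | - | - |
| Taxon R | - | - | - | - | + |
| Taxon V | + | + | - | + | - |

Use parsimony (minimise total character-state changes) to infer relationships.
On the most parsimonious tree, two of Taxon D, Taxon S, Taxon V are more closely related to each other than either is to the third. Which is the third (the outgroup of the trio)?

Character polarity is set by the outgroup: the derived state is whichever differs from the outgroup's state, so for II the derived state is '-', and for the remaining characters it is '+'.
Only Taxon U and Taxon V show the derived state '+' for I, supporting them as a clade.
II: derived state '-' in Taxon D, Taxon R, and Taxon S only — synapomorphy for {Taxon D, Taxon R, Taxon S}.
III (derived state '+') is unique to Taxon S (autapomorphy; uninformative for grouping).
IV: derived state '+' in Taxon V only — an autapomorphy, so it tells us nothing about relationships among taxa.
Only Taxon D and Taxon R show the derived state '+' for V, supporting them as a clade.
Most parsimonious ingroup topology: ((Taxon U,Taxon V),((Taxon D,Taxon R),Taxon S)).
Taxon D and Taxon S share a more recent common ancestor with each other than either does with Taxon V, so Taxon V is the least closely related of the three.

Taxon V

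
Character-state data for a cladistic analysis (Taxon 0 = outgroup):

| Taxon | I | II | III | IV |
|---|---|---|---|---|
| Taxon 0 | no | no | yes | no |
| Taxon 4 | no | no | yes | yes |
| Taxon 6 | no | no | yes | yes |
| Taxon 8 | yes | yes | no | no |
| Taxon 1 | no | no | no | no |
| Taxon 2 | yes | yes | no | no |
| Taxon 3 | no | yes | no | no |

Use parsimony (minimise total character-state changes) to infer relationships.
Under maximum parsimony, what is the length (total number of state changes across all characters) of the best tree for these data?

Character polarity is set by the outgroup: the derived state is whichever differs from the outgroup's state, so for III the derived state is 'no', and for the remaining characters it is 'yes'.
I (derived state 'yes') is shared by Taxon 2 and Taxon 8 — a synapomorphy uniting that clade.
Only Taxon 2, Taxon 3, and Taxon 8 show the derived state 'yes' for II, supporting them as a clade.
III: derived state 'no' in Taxon 1, Taxon 2, Taxon 3, and Taxon 8 only — synapomorphy for {Taxon 1, Taxon 2, Taxon 3, Taxon 8}.
Only Taxon 4 and Taxon 6 show the derived state 'yes' for IV, supporting them as a clade.
Most parsimonious ingroup topology: ((Taxon 4,Taxon 6),(((Taxon 8,Taxon 2),Taxon 3),Taxon 1)).
Changes per character on this tree: I: 1; II: 1; III: 1; IV: 1.
Total = 4.

4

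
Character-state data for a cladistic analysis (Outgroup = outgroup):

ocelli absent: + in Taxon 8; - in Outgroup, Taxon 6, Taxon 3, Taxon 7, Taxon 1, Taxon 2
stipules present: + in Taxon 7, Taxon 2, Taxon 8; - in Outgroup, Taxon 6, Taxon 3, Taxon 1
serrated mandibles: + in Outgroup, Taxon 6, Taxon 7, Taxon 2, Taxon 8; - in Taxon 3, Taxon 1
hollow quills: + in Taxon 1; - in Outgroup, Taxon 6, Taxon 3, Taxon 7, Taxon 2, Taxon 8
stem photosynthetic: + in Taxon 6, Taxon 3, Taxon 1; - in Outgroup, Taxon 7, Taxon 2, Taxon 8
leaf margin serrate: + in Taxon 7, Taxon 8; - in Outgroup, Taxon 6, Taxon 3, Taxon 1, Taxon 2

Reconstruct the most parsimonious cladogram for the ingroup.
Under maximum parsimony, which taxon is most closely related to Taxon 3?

Taxon 1

Character polarity is set by the outgroup: the derived state is whichever differs from the outgroup's state, so for serrated mandibles the derived state is '-', and for the remaining characters it is '+'.
ocelli absent (derived state '+') is unique to Taxon 8 (autapomorphy; uninformative for grouping).
stipules present: derived state '+' in Taxon 2, Taxon 7, and Taxon 8 only — synapomorphy for {Taxon 2, Taxon 7, Taxon 8}.
serrated mandibles: derived state '-' in Taxon 1 and Taxon 3 only — synapomorphy for {Taxon 1, Taxon 3}.
hollow quills (derived state '+') is unique to Taxon 1 (autapomorphy; uninformative for grouping).
stem photosynthetic (derived state '+') is shared by Taxon 1, Taxon 3, and Taxon 6 — a synapomorphy uniting that clade.
leaf margin serrate: derived state '+' in Taxon 7 and Taxon 8 only — synapomorphy for {Taxon 7, Taxon 8}.
Most parsimonious ingroup topology: ((Taxon 6,(Taxon 3,Taxon 1)),((Taxon 7,Taxon 8),Taxon 2)).
Taxon 3 and Taxon 1 form a cherry on this tree, so they are sister taxa.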